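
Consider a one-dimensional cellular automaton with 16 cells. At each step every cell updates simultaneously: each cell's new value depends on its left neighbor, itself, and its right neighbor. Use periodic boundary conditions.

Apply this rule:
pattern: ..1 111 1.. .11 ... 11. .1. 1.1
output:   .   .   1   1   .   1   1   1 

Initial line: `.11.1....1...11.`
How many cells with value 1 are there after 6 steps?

.11111...11..111
11...11..111.1.1
.11..111.1.11111
1111.1.11111...1
...11111...11..1
1..1...11..111.1
count of 1: 8

8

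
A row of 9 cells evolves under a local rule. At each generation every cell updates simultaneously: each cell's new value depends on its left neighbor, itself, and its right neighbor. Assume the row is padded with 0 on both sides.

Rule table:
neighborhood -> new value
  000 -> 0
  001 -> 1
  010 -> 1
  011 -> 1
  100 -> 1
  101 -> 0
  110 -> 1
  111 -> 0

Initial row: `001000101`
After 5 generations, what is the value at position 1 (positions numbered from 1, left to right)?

1

generation 1: 011101101
generation 2: 110101101
generation 3: 110101101  (fixed point — unchanged through generation 5)
position 1 holds 1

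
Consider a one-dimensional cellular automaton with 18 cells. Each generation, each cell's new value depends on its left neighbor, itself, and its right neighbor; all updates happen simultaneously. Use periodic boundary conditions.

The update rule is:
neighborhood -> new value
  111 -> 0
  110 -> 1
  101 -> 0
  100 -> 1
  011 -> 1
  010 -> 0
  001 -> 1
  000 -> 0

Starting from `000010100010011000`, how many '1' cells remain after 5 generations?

10

generation 1: 000100010101111100
generation 2: 001010100001000110
generation 3: 010000010010101111
generation 4: 001000101100001001
generation 5: 110101001110010110
count of 1: 10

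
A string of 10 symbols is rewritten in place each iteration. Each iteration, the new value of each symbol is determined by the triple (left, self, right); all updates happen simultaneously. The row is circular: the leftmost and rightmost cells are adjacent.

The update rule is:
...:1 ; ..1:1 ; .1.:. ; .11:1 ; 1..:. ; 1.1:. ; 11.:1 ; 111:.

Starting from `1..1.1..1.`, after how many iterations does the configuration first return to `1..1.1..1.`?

..1....1..
11..111..1
.1.11.1.11
...11...11
.1111.1111
.1..1.1..1
...1....1.
111..111..
1.1.11.1.1
1...11...1
1.1111.111
1.1..1.1..
....1....1
.111..111.
11.1.11.1.
11...11...
11.1111.11
.1.1..1.1.
1....1....
..111..111
.11.1.11.1
.11...11..
111.1111.1
..1.1..1.1
.1....1...
1..111..11
1.11.1.11.
..11...11.
1111.1111.
1..1.1..1.

30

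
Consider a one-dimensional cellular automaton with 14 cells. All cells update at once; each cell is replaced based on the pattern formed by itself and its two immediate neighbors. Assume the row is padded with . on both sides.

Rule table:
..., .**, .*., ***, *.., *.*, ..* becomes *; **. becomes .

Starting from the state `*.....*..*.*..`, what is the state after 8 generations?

*******.**.**.

**************
*************.
************.*
***********.**
**********.**.
*********.**.*
********.**.**
*******.**.**.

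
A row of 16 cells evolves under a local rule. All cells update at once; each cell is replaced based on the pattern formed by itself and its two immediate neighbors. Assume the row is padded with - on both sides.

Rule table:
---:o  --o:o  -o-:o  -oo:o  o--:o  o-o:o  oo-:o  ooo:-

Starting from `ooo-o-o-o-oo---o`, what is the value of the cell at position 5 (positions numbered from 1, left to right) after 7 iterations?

o

o-oooooooooooooo
ooo------------o
o-oooooooooooooo  (repeats iteration 1; period 2)
iteration 7: o-oooooooooooooo
position 5 holds o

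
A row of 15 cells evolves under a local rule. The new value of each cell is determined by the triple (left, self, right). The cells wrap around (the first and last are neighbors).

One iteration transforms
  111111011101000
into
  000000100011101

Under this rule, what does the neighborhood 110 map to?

At position 5 the neighborhood is 110; the next row has 0 there.

0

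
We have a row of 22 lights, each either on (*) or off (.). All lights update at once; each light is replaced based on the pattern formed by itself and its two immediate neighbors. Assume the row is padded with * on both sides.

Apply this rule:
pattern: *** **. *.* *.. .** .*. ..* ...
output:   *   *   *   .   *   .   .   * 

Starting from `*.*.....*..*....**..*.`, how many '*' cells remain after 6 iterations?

20

iteration 1: **..***......**.**...*
iteration 2: **..***.****.*****.*.*
iteration 3: **..***************.**
iteration 4: **..******************
iteration 5: **..******************  (fixed point — unchanged through iteration 6)
count of *: 20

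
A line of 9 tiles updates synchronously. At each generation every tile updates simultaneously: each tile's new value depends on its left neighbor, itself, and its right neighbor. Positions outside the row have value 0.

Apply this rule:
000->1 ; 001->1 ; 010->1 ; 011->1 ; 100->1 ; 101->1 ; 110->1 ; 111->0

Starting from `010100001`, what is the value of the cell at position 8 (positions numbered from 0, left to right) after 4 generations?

111111111
100000001
111111111  (repeats generation 1; period 2)
generation 4: 100000001
position 8 holds 1

1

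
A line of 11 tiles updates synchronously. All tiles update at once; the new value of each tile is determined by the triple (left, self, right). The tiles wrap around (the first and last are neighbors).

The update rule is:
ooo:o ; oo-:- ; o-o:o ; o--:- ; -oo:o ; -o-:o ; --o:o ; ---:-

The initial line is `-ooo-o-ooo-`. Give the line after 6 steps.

step 1: ooo-ooooo--
step 2: oo-ooooo--o
step 3: o-ooooo--oo
step 4: -ooooo--ooo
step 5: ooooo--ooo-
step 6: oooo--ooo-o

oooo--ooo-o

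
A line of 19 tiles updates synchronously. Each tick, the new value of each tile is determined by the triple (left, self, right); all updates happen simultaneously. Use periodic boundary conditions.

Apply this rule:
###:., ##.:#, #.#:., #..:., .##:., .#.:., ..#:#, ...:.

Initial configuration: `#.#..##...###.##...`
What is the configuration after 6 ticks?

....#..#..#..#....#

....#.#..#..#..#..#
...#....#..#..#..#.
..#....#..#..#..#..
.#....#..#..#..#...
#....#..#..#..#....
....#..#..#..#....#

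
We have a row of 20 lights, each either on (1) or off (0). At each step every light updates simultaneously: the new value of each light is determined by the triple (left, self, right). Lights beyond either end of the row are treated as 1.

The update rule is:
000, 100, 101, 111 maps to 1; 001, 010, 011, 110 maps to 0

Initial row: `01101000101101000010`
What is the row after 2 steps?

step 1: 10010110010010111001
step 2: 01001001001001010100

01001001001001010100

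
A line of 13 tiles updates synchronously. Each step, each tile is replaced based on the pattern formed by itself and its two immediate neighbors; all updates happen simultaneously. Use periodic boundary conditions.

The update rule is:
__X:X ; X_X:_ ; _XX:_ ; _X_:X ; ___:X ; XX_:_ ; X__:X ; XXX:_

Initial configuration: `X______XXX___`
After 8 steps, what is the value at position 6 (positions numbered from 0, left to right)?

_

XXXXXXX___XXX
_______XXX___
XXXXXXX___XXX  (repeats step 1; period 2)
step 8: _______XXX___
position 6 holds _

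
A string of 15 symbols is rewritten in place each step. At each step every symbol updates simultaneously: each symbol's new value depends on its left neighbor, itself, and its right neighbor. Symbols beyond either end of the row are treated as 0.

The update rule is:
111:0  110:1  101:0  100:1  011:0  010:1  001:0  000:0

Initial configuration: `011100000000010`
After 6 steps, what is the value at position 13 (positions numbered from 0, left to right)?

0

step 1: 000110000000011
step 2: 000011000000001
step 3: 000001100000001
step 4: 000000110000001
step 5: 000000011000001
step 6: 000000001100001
position 13 holds 0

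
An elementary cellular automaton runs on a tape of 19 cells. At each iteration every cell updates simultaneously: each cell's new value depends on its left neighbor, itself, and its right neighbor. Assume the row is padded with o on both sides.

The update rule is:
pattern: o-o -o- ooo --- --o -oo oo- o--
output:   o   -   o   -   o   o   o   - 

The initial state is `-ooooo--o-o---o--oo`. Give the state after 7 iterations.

iteration 1: oooooo-o-o---o--ooo
iteration 2: ooooooo-o---o--oooo
iteration 3: oooooooo---o--ooooo
iteration 4: oooooooo--o--oooooo
iteration 5: oooooooo-o--ooooooo
iteration 6: ooooooooo--oooooooo
iteration 7: ooooooooo-ooooooooo

ooooooooo-ooooooooo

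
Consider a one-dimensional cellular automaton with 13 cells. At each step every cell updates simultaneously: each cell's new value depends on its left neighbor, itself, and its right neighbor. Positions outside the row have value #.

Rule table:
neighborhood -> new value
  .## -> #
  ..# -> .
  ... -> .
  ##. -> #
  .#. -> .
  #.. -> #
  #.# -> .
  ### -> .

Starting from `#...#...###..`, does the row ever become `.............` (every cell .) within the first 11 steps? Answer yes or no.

no

##...#..#.##.
.##...#...##.
.###...#..##.
.#.##...#.##.
...###....##.
#..#.##...##.
##...###..##.
.##..#.##.##.
.###...##.##.
.#.##..##.##.
...###.##.##.
step 11 is ...###.##.##., still not uniform .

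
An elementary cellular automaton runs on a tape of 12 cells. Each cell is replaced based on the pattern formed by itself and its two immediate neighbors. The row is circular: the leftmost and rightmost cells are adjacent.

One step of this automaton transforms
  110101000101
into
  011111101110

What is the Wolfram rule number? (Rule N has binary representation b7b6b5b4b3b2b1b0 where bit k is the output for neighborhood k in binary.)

118

position 0: 111 → 0  (bit 7 = 0)
position 1: 110 → 1  (bit 6 = 1)
position 2: 101 → 1  (bit 5 = 1)
position 6: 100 → 1  (bit 4 = 1)
position 11: 011 → 0  (bit 3 = 0)
position 3: 010 → 1  (bit 2 = 1)
position 8: 001 → 1  (bit 1 = 1)
position 7: 000 → 0  (bit 0 = 0)
bits b7..b0 = 01110110 = 118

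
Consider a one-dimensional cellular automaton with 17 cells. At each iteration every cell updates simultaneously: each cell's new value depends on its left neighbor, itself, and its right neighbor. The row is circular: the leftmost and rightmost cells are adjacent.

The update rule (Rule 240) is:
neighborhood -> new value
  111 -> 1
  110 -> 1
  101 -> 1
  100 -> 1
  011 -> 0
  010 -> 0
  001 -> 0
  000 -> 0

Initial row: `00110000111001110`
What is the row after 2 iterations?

iteration 1: 00011000011100111
iteration 2: 10001100001110011

10001100001110011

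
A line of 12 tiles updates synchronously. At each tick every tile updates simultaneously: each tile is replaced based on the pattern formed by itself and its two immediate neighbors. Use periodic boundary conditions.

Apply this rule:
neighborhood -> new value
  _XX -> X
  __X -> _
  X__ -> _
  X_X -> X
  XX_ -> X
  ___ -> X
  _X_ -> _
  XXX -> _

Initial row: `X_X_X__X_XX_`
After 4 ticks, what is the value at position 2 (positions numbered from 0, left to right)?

_X_X____XXXX
X_X__XX_X__X
XX___XXX___X
_X_X_X_X_X_X
position 2 holds _

_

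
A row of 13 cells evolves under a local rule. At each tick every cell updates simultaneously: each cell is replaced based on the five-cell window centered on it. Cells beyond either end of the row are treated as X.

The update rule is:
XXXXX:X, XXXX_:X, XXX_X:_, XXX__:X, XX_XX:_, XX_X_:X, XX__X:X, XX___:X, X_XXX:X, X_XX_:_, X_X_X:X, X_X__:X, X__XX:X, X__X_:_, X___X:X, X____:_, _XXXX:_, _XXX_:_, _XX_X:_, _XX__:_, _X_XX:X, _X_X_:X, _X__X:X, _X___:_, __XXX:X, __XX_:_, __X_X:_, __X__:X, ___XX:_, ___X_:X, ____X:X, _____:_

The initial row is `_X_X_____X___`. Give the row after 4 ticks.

tick 1: XXXX___XXX_X_
tick 2: XXXXXX_X__XXX
tick 3: XXXXX_XXXXX_X
tick 4: XXXX__X_XX__X

XXXX__X_XX__X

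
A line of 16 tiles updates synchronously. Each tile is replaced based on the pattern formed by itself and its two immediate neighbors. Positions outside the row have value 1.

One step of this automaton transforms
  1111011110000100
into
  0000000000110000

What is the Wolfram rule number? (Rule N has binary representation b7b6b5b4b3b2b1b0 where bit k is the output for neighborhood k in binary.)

1

position 0: 111 → 0  (bit 7 = 0)
position 3: 110 → 0  (bit 6 = 0)
position 4: 101 → 0  (bit 5 = 0)
position 9: 100 → 0  (bit 4 = 0)
position 5: 011 → 0  (bit 3 = 0)
position 13: 010 → 0  (bit 2 = 0)
position 12: 001 → 0  (bit 1 = 0)
position 10: 000 → 1  (bit 0 = 1)
bits b7..b0 = 00000001 = 1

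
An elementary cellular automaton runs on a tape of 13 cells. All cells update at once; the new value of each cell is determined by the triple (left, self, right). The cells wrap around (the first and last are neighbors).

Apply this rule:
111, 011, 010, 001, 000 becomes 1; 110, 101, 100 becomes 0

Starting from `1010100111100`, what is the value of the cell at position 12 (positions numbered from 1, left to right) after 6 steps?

step 1: 1010101111001
step 2: 0010101110011
step 3: 0110101100110
step 4: 1100101001100
step 5: 1001101011001
step 6: 0011001010011
position 12 holds 1

1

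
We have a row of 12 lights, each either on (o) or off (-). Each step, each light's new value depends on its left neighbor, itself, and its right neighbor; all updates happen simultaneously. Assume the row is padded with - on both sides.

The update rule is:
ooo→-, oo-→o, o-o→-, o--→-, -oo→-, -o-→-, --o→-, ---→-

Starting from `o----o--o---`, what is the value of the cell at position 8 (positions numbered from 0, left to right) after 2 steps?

-

------------
------------
position 8 holds -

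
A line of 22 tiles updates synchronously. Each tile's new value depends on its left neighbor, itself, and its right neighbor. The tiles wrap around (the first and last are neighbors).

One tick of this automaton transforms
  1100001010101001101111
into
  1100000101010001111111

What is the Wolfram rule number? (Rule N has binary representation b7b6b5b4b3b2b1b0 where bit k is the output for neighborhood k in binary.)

position 0: 111 → 1  (bit 7 = 1)
position 1: 110 → 1  (bit 6 = 1)
position 7: 101 → 1  (bit 5 = 1)
position 2: 100 → 0  (bit 4 = 0)
position 15: 011 → 1  (bit 3 = 1)
position 6: 010 → 0  (bit 2 = 0)
position 5: 001 → 0  (bit 1 = 0)
position 3: 000 → 0  (bit 0 = 0)
bits b7..b0 = 11101000 = 232

232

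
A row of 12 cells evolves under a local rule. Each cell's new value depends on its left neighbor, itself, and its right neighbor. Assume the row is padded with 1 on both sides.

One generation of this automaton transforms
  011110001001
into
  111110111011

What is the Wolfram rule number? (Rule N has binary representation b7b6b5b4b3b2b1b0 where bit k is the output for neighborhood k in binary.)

239

position 2: 111 → 1  (bit 7 = 1)
position 4: 110 → 1  (bit 6 = 1)
position 0: 101 → 1  (bit 5 = 1)
position 5: 100 → 0  (bit 4 = 0)
position 1: 011 → 1  (bit 3 = 1)
position 8: 010 → 1  (bit 2 = 1)
position 7: 001 → 1  (bit 1 = 1)
position 6: 000 → 1  (bit 0 = 1)
bits b7..b0 = 11101111 = 239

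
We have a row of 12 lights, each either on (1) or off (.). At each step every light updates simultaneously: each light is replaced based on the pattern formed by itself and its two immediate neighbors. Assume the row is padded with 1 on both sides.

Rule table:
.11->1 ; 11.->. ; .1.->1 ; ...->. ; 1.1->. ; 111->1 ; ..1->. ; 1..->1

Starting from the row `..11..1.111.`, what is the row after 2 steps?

..1.1.1.1.1.

step 1: 1.1.1.1.11..
step 2: ..1.1.1.1.1.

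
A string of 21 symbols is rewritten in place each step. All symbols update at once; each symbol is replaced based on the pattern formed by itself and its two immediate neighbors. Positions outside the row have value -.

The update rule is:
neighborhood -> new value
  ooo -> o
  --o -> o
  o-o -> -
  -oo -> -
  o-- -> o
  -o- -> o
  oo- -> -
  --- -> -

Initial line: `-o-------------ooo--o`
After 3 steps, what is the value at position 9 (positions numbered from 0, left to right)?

step 1: ooo-----------o-o-ooo
step 2: -o-o---------oo-o--o-
step 3: oo-oo-------o---ooooo
position 9 holds -

-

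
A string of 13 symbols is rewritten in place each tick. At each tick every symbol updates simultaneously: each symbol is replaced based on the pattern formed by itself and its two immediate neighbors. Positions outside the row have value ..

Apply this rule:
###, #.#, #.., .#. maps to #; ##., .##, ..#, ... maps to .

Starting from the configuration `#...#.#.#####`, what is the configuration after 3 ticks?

..##...######

##..####.###.
..#..##.#.#.#
..##...######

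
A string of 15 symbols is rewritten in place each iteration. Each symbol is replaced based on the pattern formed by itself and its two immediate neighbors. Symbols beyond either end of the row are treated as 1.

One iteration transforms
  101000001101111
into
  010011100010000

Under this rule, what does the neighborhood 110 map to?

0

At position 0 the neighborhood is 110; the next row has 0 there.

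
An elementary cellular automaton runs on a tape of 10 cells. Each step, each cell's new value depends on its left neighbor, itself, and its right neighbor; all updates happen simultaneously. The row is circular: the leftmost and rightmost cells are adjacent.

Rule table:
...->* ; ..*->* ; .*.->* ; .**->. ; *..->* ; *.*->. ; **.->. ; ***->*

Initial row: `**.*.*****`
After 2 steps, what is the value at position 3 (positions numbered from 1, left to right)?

*

*..*..****
.*****.***
position 3 holds *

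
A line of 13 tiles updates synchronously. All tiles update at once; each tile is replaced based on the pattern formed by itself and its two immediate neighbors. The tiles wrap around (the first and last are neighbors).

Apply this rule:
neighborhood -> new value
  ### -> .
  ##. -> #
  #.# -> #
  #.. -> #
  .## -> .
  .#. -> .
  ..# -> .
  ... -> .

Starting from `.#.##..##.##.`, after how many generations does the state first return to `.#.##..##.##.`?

13

generation 1: ..#.##..##.##
generation 2: #..#.##..##.#
generation 3: ##..#.##..##.
generation 4: .##..#.##..##
generation 5: #.##..#.##..#
generation 6: ##.##..#.##..
generation 7: .##.##..#.##.
generation 8: ..##.##..#.##
generation 9: #..##.##..#.#
generation 10: ##..##.##..#.
generation 11: .##..##.##..#
generation 12: #.##..##.##..
generation 13: .#.##..##.##.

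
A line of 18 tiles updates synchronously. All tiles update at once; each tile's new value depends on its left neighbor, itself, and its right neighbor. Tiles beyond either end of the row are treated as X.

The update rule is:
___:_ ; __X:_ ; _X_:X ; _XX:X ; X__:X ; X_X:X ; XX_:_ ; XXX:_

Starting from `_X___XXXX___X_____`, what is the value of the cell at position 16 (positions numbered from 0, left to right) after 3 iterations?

iteration 1: XXX__X___X__XX____
iteration 2: ___X_XX__XX_X_X___
iteration 3: X__XXX_X_X_XXXXX__
position 16 holds _

_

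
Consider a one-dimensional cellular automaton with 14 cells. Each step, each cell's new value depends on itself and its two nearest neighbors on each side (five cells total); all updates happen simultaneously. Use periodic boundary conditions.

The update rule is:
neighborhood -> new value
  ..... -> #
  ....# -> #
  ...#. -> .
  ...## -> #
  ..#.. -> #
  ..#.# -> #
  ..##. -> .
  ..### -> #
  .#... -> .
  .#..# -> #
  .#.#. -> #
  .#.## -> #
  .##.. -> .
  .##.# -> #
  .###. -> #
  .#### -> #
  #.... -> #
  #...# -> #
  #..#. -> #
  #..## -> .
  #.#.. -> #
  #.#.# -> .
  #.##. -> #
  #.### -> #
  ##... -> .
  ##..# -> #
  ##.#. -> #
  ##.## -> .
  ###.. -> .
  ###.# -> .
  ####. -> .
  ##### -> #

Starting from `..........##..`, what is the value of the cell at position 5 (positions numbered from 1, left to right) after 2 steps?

#

##########...#
########...###
position 5 holds #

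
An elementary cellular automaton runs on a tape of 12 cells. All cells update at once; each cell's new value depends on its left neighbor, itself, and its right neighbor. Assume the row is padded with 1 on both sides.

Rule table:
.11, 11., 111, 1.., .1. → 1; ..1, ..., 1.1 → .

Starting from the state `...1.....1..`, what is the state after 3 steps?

11.1111..11.

1..11....11.
11.111...11.
11.1111..11.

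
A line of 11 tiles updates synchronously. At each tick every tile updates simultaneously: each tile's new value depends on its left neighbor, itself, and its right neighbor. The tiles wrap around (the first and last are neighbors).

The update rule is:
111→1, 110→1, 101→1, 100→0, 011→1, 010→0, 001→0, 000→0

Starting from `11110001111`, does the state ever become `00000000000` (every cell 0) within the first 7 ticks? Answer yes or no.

no

tick 1: 11110001111  (fixed point — unchanged through tick 7)
tick 7 is 11110001111, still not uniform 0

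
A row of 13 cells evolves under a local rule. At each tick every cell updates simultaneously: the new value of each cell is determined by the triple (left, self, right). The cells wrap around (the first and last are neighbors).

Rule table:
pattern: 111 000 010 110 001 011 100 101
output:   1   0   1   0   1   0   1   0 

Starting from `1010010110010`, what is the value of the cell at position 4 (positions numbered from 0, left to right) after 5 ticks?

0

tick 1: 1011110001110
tick 2: 1001101010100
tick 3: 1110001010111
tick 4: 1101011010011
tick 5: 1001000011101
position 4 holds 0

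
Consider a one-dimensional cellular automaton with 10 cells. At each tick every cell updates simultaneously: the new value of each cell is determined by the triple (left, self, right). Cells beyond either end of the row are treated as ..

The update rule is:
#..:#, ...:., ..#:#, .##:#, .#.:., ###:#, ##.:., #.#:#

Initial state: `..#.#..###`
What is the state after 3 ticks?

.#.#.####.
#.#.####.#
.#.####.#.

.#.####.#.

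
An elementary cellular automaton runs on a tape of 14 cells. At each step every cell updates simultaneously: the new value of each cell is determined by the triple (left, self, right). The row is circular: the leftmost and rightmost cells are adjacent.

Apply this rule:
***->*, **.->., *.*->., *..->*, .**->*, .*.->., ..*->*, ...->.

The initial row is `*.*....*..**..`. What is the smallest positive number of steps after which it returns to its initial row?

...*..*.***.**
*.*.**..**..*.
....*.***.**..
...*..**..*.*.
..*.***.**...*
**..**..*.*.*.
*.***.**......
..**..*.*....*
***.**...*..*.
**..*.*.*.**..
*.**......*.**
..*.*....*..**
**...*..*.***.
*.*.*.**..**..
......*.***.**
*....*..**..*.
.*..*.***.**..
*.**..**..*.*.
..*.***.**....
.*..**..*.*...
*.***.**...*..
..**..*.*.*.**
***.**......*.
**..*.*....*..
*.**...*..*.**
..*.*.*.**..**
**......*.***.
*.*....*..**..

28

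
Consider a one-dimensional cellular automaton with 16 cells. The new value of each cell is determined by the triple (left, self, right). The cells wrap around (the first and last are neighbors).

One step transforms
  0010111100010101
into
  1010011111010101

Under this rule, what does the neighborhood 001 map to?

0

At position 1 the neighborhood is 001; the next row has 0 there.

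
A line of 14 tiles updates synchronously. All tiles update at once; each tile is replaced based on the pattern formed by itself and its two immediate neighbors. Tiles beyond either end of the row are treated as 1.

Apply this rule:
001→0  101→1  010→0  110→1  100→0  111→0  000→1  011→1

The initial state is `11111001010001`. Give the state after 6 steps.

00001000100101
01100010000011
11101000111010
00110010101101
00110001011111
00110100110000

00110100110000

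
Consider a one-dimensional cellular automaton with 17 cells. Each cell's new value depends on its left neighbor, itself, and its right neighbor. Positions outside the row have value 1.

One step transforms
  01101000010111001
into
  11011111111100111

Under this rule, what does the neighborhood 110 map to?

0

At position 2 the neighborhood is 110; the next row has 0 there.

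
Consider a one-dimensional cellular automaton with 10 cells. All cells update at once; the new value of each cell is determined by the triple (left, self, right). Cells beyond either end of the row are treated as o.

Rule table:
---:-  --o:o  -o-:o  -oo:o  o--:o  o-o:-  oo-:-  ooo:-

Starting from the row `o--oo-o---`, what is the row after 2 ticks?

-ooo--oo-o
-o--ooo--o

-o--ooo--o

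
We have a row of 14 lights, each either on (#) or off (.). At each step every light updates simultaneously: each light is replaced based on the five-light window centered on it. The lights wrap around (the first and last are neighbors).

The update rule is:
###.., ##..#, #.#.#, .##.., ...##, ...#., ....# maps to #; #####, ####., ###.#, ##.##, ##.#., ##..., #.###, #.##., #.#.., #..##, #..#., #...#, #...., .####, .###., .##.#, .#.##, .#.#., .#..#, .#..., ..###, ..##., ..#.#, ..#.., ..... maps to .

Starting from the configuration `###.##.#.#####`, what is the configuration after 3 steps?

step 1: .......#......
step 2: .....##.......
step 3: ...##.#.......

...##.#.......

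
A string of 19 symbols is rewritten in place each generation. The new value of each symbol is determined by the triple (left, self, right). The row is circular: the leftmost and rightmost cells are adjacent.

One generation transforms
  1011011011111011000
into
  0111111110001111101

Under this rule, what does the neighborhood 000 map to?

0

At position 17 the neighborhood is 000; the next row has 0 there.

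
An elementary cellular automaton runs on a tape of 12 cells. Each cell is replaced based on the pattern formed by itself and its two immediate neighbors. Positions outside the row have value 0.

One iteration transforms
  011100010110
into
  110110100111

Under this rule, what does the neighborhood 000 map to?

At position 5 the neighborhood is 000; the next row has 0 there.

0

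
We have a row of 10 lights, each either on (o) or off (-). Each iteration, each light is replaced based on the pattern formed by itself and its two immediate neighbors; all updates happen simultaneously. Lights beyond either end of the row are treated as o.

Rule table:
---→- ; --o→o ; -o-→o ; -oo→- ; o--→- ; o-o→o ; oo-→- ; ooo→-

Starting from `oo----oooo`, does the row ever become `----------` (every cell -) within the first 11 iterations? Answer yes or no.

no

-----o----
----oo---o
---o----o-
--oo---ooo
-o----o---
oo---oo--o
----o---o-
---oo--ooo
--o---o---
-oo--oo--o
o---o---o-
iteration 11 is o---o---o-, still not uniform -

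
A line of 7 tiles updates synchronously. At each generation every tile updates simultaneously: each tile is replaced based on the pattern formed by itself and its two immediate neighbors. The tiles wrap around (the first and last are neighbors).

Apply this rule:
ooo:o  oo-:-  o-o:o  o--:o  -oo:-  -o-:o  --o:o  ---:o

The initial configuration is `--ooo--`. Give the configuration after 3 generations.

generation 1: oo-o-oo
generation 2: o-ooo-o
generation 3: -o-o-o-

-o-o-o-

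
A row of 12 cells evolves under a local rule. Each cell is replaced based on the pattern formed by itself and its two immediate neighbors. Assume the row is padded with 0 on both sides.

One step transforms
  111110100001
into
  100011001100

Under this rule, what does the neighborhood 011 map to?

At position 0 the neighborhood is 011; the next row has 1 there.

1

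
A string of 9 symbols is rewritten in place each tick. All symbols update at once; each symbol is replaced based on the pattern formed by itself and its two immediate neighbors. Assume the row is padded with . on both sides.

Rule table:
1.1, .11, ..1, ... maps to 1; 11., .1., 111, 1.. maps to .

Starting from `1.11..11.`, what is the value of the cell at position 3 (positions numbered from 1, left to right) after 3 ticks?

.

.11..11..
11..11..1
1..11..1.
position 3 holds .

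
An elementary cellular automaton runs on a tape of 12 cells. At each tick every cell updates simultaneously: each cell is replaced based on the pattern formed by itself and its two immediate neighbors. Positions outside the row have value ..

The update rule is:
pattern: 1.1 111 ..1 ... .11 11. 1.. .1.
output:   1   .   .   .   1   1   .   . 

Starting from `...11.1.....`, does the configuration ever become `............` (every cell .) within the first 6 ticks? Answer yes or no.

yes

...111......
...1.1......
....1.......
............
all cells are . at tick 4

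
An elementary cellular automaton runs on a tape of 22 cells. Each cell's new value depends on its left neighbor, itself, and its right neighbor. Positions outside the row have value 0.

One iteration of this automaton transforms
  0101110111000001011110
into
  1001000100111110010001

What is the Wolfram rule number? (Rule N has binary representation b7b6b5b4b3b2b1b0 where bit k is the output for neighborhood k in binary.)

position 4: 111 → 0  (bit 7 = 0)
position 5: 110 → 0  (bit 6 = 0)
position 2: 101 → 0  (bit 5 = 0)
position 10: 100 → 1  (bit 4 = 1)
position 3: 011 → 1  (bit 3 = 1)
position 1: 010 → 0  (bit 2 = 0)
position 0: 001 → 1  (bit 1 = 1)
position 11: 000 → 1  (bit 0 = 1)
bits b7..b0 = 00011011 = 27

27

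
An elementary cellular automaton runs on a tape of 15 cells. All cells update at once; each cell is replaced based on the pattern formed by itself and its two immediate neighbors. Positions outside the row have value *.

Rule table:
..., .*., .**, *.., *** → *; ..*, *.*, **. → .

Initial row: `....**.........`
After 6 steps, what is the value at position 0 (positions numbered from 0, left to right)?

.

***.*.********.
**..*.*******..
*.*.*.******.*.
..*.*.*****..*.
*.*.*.****.*.*.
..*.*.***..*.*.
position 0 holds .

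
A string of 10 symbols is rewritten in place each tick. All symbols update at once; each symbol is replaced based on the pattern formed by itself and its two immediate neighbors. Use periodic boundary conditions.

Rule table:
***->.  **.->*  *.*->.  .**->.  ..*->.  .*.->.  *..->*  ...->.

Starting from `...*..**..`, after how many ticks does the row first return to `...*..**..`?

....*..**.
.....*..**
*.....*..*
**.....*..
.**.....*.
..**.....*
*..**.....
.*..**....
..*..**...
...*..**..

10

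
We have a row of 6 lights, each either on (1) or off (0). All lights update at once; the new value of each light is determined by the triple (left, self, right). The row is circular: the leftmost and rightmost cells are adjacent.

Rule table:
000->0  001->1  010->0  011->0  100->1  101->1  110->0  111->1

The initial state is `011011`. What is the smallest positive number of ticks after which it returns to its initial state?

2

tick 1: 100100
tick 2: 011011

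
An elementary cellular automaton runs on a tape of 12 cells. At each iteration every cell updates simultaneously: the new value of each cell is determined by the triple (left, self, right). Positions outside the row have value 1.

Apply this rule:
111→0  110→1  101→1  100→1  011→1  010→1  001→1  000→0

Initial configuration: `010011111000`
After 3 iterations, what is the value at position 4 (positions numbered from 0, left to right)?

1

111110001101
000011011111
100111110000
position 4 holds 1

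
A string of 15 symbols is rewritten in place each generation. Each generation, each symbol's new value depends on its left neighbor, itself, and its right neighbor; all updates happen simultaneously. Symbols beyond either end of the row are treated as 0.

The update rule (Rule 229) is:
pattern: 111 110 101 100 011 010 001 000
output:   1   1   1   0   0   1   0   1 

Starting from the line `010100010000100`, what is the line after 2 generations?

001111111011111

011101010110101
001111111011111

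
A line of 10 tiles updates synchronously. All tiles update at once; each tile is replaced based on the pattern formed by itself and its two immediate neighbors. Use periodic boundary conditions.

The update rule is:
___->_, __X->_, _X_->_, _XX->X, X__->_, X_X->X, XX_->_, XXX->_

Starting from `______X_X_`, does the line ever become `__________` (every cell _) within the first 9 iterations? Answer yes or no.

_______X__
__________
all cells are _ at iteration 2

yes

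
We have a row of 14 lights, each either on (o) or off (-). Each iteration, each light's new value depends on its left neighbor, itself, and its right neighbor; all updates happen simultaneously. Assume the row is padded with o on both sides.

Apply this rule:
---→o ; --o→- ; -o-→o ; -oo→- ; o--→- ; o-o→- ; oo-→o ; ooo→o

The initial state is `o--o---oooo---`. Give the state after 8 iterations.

o--o-o--ooo-o-
o--o-o---oo-o-
o--o-o-o--o-o-
o--o-o-o--o-o-  (fixed point — unchanged through iteration 8)

o--o-o-o--o-o-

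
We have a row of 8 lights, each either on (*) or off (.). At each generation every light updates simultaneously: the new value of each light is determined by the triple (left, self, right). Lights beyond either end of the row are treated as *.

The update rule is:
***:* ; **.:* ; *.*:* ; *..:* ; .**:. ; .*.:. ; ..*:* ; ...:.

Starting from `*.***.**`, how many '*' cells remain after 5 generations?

7

generation 1: **.***.*
generation 2: ***.***.
generation 3: ****.***
generation 4: *****.**
generation 5: ******.*
count of *: 7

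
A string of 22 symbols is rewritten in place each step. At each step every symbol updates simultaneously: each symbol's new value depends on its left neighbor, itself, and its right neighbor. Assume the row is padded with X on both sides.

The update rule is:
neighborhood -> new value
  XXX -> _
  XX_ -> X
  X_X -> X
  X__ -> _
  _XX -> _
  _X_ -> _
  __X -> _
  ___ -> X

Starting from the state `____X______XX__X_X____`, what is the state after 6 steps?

step 1: _XX___XXXX__X___X__XX_
step 2: X_X_X____X____X_____XX
step 3: XX_X__XX___XX___XXX___
step 4: _XX____X_X__X_X___X_X_
step 5: X_X_XX__X____X__X__X_X
step 6: XX_X_X____XX________X_

XX_X_X____XX________X_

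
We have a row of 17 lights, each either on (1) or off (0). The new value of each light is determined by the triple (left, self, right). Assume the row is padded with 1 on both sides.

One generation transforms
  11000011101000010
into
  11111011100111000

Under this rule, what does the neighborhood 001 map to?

At position 5 the neighborhood is 001; the next row has 0 there.

0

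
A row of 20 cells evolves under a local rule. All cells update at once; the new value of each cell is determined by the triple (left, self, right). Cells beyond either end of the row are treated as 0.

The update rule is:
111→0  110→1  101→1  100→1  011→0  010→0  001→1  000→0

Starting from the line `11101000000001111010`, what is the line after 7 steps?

10101010110110101010

step 1: 00110100000010001101
step 2: 01011010000101010110
step 3: 10101101001010101011
step 4: 01010110110101010101
step 5: 10101011011010101010
step 6: 01010101101101010101
step 7: 10101010110110101010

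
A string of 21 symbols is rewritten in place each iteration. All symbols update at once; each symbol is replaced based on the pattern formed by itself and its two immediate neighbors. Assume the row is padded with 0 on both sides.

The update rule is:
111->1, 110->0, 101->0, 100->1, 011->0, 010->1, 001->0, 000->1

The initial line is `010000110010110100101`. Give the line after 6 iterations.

011110001010000110101
001101101011110000101
100000001001101110101
111111101100000100101
011111000011110110101
001110111001100000101

001110111001100000101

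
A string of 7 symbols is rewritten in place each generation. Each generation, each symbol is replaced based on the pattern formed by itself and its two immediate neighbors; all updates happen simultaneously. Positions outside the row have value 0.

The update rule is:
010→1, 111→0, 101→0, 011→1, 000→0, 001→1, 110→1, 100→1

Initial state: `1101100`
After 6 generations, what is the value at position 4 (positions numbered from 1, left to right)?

1101110
1101011
1101011  (fixed point — unchanged through generation 6)
position 4 holds 1

1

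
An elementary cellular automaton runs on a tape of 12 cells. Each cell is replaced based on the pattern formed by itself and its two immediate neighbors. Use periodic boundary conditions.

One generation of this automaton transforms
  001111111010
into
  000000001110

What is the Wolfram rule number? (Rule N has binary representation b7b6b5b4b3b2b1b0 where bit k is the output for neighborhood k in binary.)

position 3: 111 → 0  (bit 7 = 0)
position 8: 110 → 1  (bit 6 = 1)
position 9: 101 → 1  (bit 5 = 1)
position 11: 100 → 0  (bit 4 = 0)
position 2: 011 → 0  (bit 3 = 0)
position 10: 010 → 1  (bit 2 = 1)
position 1: 001 → 0  (bit 1 = 0)
position 0: 000 → 0  (bit 0 = 0)
bits b7..b0 = 01100100 = 100

100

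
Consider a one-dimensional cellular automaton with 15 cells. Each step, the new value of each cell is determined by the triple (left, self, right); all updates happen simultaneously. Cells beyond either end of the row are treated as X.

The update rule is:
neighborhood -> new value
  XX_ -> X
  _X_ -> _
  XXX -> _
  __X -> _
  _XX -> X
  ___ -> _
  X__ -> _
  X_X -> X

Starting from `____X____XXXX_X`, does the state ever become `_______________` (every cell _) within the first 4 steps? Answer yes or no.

yes

_________X__XXX
____________X__
_______________
all cells are _ at step 3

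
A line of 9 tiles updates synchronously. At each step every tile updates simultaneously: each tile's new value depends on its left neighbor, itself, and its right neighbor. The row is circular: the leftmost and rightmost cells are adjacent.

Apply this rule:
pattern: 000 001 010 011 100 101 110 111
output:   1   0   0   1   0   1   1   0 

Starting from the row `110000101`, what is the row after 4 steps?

010110011
101110011
111010010
101100001

101100001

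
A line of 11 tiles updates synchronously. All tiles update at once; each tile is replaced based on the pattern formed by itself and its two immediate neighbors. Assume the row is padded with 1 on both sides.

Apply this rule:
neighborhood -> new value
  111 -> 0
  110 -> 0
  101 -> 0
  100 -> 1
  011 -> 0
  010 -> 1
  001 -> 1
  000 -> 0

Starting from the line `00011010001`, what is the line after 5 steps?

step 1: 10100011010
step 2: 00110100010
step 3: 11000110110
step 4: 00101000000
step 5: 11101100001

11101100001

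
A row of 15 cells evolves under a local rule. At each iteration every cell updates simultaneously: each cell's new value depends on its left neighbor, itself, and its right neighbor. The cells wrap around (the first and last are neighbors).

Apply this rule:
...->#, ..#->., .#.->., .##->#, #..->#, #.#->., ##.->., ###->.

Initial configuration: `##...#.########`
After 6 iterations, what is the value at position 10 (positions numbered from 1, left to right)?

.

iteration 1: ..##...#.......
iteration 2: #.#.##..#######
iteration 3: ....#.#.#......
iteration 4: ###......######
iteration 5: ...#####.#.....
iteration 6: ##.#......#####
position 10 holds .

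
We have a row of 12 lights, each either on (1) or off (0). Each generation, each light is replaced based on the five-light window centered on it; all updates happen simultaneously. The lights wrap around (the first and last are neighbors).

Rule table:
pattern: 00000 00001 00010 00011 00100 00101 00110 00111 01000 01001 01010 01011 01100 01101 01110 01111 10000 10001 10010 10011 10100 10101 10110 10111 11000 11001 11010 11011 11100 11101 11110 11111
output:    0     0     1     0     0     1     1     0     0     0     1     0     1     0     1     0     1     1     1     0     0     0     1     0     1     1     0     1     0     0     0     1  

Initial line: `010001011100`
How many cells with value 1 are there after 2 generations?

6

generation 1: 100111001011
generation 2: 010010111001
count of 1: 6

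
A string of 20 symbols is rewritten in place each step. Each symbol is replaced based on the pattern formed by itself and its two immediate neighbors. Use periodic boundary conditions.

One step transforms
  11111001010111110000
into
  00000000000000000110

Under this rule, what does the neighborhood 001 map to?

0

At position 6 the neighborhood is 001; the next row has 0 there.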